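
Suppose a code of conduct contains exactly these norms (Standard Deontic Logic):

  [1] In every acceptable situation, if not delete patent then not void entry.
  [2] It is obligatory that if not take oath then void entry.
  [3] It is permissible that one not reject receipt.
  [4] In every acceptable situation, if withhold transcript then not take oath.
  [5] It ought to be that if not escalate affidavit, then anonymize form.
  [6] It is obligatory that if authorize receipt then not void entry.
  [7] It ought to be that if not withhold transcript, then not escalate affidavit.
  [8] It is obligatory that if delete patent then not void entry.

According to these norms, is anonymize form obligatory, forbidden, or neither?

By case analysis on ¬delete_patent: premise 1 gives O(¬delete_patent → ¬void_entry) and premise 8 gives O(delete_patent → ¬void_entry), so O(¬void_entry) either way.
Premise 2 is O(¬take_oath → void_entry); contrapositively O(¬void_entry → take_oath). Since O(¬void_entry) holds, K gives O(take_oath).
Premise 4 is O(withhold_transcript → ¬take_oath); contrapositively O(take_oath → ¬withhold_transcript). Since O(take_oath) holds, K gives O(¬withhold_transcript).
Premise 7 is O(¬withhold_transcript → ¬escalate_affidavit); since O(¬withhold_transcript), deontic closure gives O(¬escalate_affidavit).
Premise 5 is O(¬escalate_affidavit → anonymize_form); since O(¬escalate_affidavit), deontic closure gives O(anonymize_form).
Premises 3, 6 do not contribute to this derivation.
Hence anonymize_form is obligatory.

Obligatory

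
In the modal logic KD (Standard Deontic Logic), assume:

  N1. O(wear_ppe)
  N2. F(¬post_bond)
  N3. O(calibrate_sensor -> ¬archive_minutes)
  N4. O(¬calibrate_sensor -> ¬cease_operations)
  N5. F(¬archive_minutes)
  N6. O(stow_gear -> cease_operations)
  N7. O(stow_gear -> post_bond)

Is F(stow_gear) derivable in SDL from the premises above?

Premise 5, F(¬archive_minutes), is equivalent to O(archive_minutes).
Premise 3, O(calibrate_sensor -> ¬archive_minutes), contraposes to O(archive_minutes -> ¬calibrate_sensor); with O(archive_minutes) we get O(¬calibrate_sensor).
With premise 4, O(¬calibrate_sensor -> ¬cease_operations), the K-axiom yields O(¬cease_operations).
Premise 6 is O(stow_gear -> cease_operations); contrapositively O(¬cease_operations -> ¬stow_gear). Since O(¬cease_operations) holds, K gives O(¬stow_gear).
Premises 1, 2, 7 do not contribute to this derivation.
So O(¬stow_gear) holds, i.e. F(stow_gear). The claim follows.

Yes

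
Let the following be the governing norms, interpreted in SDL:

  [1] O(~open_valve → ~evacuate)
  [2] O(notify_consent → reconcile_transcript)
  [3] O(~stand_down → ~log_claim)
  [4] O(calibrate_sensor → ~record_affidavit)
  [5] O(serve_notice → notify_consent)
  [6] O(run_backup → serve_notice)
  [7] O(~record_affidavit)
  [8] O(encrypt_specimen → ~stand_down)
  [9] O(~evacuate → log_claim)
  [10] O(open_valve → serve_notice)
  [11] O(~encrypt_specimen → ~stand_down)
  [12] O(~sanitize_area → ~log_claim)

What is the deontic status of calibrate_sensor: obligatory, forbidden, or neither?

Neither

Premise 4 is O(calibrate_sensor → ~record_affidavit); even if O(~record_affidavit) held, inferring O(calibrate_sensor) would be affirming the consequent — invalid.
No premise or chain of K-axiom applications forces O(calibrate_sensor), and none forces O(~calibrate_sensor). So calibrate_sensor is neither obligatory nor forbidden under these norms.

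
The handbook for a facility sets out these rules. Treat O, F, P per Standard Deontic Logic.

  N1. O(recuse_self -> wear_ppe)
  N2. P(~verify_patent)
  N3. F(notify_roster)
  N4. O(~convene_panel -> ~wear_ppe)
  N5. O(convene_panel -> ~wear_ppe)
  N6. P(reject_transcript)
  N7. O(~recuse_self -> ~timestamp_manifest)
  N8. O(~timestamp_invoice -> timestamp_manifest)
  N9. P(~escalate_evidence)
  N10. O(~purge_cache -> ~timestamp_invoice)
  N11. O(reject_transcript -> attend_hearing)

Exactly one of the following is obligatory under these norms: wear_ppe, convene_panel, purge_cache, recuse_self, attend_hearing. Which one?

purge_cache

Premises 4 and 5 are O(~convene_panel -> ~wear_ppe) and O(convene_panel -> ~wear_ppe); every ideal world satisfies ~convene_panel or convene_panel, so in either case ~wear_ppe holds — hence O(~wear_ppe).
The contrapositive of premise 1 (O(recuse_self -> wear_ppe)) is O(~wear_ppe -> ~recuse_self), and O(~wear_ppe) is already established, so O(~recuse_self).
Premise 7 is O(~recuse_self -> ~timestamp_manifest); since O(~recuse_self), deontic closure gives O(~timestamp_manifest).
Premise 8, O(~timestamp_invoice -> timestamp_manifest), contraposes to O(~timestamp_manifest -> timestamp_invoice); with O(~timestamp_manifest) we get O(timestamp_invoice).
Premise 10, O(~purge_cache -> ~timestamp_invoice), contraposes to O(timestamp_invoice -> purge_cache); with O(timestamp_invoice) we get O(purge_cache).
So O(purge_cache) holds — purge_cache is obligatory. None of the other listed options is made obligatory by any chain of premises.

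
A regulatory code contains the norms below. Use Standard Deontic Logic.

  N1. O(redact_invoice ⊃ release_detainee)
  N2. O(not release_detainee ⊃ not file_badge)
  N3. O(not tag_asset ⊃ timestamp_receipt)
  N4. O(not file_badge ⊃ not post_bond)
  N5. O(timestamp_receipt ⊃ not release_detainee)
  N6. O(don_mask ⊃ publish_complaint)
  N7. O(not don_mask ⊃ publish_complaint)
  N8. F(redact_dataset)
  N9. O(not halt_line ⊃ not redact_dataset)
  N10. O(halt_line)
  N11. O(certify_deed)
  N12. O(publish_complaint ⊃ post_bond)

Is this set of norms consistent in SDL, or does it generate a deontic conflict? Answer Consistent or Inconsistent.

Consistent

Premise 9 is O(not halt_line ⊃ not redact_dataset); even if O(not redact_dataset) held, inferring O(not halt_line) would be affirming the consequent — invalid.
So O(not halt_line) is not derivable, and the apparent clash with O(halt_line) does not arise.
A world satisfying every obligation exists (e.g. certify_deed=true, don_mask=false, file_badge=true, halt_line=true, post_bond=true, publish_complaint=true, redact_dataset=false, redact_invoice=false, release_detainee=true, tag_asset=true, timestamp_receipt=false); no atom is both obligatory and forbidden, so the set is consistent.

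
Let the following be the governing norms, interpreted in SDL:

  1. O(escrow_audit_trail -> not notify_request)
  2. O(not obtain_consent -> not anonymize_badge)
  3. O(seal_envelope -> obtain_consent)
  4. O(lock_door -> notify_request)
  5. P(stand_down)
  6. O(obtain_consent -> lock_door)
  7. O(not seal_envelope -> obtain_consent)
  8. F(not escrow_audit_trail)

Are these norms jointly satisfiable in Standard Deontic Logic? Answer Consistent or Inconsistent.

By case analysis on seal_envelope: premise 3 gives O(seal_envelope -> obtain_consent) and premise 7 gives O(not seal_envelope -> obtain_consent), so O(obtain_consent) either way.
Premise 6 is O(obtain_consent -> lock_door); since O(obtain_consent), deontic closure gives O(lock_door).
With premise 4, O(lock_door -> notify_request), the K-axiom yields O(notify_request).
Premise 1 is O(escrow_audit_trail -> not notify_request); contrapositively O(notify_request -> not escrow_audit_trail). Since O(notify_request) holds, K gives O(not escrow_audit_trail).
However, F(not escrow_audit_trail) at premise 8 amounts to O(escrow_audit_trail).
We now have both O(not escrow_audit_trail) and O(escrow_audit_trail) — escrow_audit_trail is simultaneously obligatory and forbidden, violating the D-axiom.

Inconsistent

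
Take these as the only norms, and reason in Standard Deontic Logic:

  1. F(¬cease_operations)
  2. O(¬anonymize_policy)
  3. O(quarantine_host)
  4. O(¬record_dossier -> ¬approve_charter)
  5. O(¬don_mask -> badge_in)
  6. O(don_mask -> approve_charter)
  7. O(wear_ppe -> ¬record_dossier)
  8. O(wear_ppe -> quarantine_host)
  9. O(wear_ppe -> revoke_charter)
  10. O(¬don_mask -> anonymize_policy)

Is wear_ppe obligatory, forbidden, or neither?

From premise 2 we have O(¬anonymize_policy).
Premise 10, O(¬don_mask -> anonymize_policy), contraposes to O(¬anonymize_policy -> don_mask); with O(¬anonymize_policy) we get O(don_mask).
With premise 6, O(don_mask -> approve_charter), the K-axiom yields O(approve_charter).
The contrapositive of premise 4 (O(¬record_dossier -> ¬approve_charter)) is O(approve_charter -> record_dossier), and O(approve_charter) is already established, so O(record_dossier).
The contrapositive of premise 7 (O(wear_ppe -> ¬record_dossier)) is O(record_dossier -> ¬wear_ppe), and O(record_dossier) is already established, so O(¬wear_ppe).
Premises 1, 3, 5, 8, 9 do not contribute to this derivation.
Thus O(¬wear_ppe), which is F(wear_ppe): wear_ppe is forbidden.

Forbidden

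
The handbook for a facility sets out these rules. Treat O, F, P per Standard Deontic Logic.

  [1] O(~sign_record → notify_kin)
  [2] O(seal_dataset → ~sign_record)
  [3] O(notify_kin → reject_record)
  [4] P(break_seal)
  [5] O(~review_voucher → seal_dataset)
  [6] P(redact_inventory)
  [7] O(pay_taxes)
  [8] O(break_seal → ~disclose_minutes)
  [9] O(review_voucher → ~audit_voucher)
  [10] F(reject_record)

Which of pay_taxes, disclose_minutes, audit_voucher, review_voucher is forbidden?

audit_voucher

F(reject_record) at premise 10 means O(~reject_record).
Premise 3 is O(notify_kin → reject_record); contrapositively O(~reject_record → ~notify_kin). Since O(~reject_record) holds, K gives O(~notify_kin).
The contrapositive of premise 1 (O(~sign_record → notify_kin)) is O(~notify_kin → sign_record), and O(~notify_kin) is already established, so O(sign_record).
Premise 2 is O(seal_dataset → ~sign_record); contrapositively O(sign_record → ~seal_dataset). Since O(sign_record) holds, K gives O(~seal_dataset).
The contrapositive of premise 5 (O(~review_voucher → seal_dataset)) is O(~seal_dataset → review_voucher), and O(~seal_dataset) is already established, so O(review_voucher).
With premise 9, O(review_voucher → ~audit_voucher), the K-axiom yields O(~audit_voucher).
So O(~audit_voucher) holds, i.e. audit_voucher is forbidden. None of the other listed options is forbidden under the premises.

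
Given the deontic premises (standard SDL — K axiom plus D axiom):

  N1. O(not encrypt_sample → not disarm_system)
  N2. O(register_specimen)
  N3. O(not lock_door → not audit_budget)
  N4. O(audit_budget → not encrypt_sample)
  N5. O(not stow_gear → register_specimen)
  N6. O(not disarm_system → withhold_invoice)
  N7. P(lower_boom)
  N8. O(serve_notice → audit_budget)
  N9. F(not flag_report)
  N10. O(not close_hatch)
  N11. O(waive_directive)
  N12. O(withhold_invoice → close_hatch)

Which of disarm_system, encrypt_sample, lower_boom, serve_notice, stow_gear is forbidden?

serve_notice

Premise 10 gives O(not close_hatch).
Premise 12, O(withhold_invoice → close_hatch), contraposes to O(not close_hatch → not withhold_invoice); with O(not close_hatch) we get O(not withhold_invoice).
The contrapositive of premise 6 (O(not disarm_system → withhold_invoice)) is O(not withhold_invoice → disarm_system), and O(not withhold_invoice) is already established, so O(disarm_system).
Premise 1, O(not encrypt_sample → not disarm_system), contraposes to O(disarm_system → encrypt_sample); with O(disarm_system) we get O(encrypt_sample).
Premise 4, O(audit_budget → not encrypt_sample), contraposes to O(encrypt_sample → not audit_budget); with O(encrypt_sample) we get O(not audit_budget).
Premise 8, O(serve_notice → audit_budget), contraposes to O(not audit_budget → not serve_notice); with O(not audit_budget) we get O(not serve_notice).
So O(not serve_notice) holds, i.e. serve_notice is forbidden. None of the other listed options is forbidden under the premises.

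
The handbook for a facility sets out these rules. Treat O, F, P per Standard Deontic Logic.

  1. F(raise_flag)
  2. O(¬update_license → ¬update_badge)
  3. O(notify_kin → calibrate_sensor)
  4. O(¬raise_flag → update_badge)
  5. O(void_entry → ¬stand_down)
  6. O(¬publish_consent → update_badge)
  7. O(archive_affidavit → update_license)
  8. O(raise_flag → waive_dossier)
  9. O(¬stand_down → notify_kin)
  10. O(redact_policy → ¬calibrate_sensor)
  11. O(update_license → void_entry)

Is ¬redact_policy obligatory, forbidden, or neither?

Obligatory

Premise 1 is F(raise_flag), i.e. O(¬raise_flag).
Premise 4 is O(¬raise_flag → update_badge); since O(¬raise_flag), deontic closure gives O(update_badge).
The contrapositive of premise 2 (O(¬update_license → ¬update_badge)) is O(update_badge → update_license), and O(update_badge) is already established, so O(update_license).
Premise 11 is O(update_license → void_entry); since O(update_license), deontic closure gives O(void_entry).
Applying K to premise 5 (O(void_entry → ¬stand_down)) and O(void_entry) yields O(¬stand_down).
With premise 9, O(¬stand_down → notify_kin), the K-axiom yields O(notify_kin).
Applying K to premise 3 (O(notify_kin → calibrate_sensor)) and O(notify_kin) yields O(calibrate_sensor).
The contrapositive of premise 10 (O(redact_policy → ¬calibrate_sensor)) is O(calibrate_sensor → ¬redact_policy), and O(calibrate_sensor) is already established, so O(¬redact_policy).
Premises 6, 7, 8 do not contribute to this derivation.
Hence ¬redact_policy is obligatory.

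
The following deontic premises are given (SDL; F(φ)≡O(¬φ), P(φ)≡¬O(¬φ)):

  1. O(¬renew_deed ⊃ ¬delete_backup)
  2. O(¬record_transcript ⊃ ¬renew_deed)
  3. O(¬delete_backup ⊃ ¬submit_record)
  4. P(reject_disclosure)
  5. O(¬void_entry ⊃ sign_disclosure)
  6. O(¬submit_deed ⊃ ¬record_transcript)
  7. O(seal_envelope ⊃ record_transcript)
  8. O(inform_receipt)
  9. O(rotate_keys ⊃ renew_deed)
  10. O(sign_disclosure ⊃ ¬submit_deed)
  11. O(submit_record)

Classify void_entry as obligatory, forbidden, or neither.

Obligatory

Premise 11 states O(submit_record) outright.
Premise 3 is O(¬delete_backup ⊃ ¬submit_record); contrapositively O(submit_record ⊃ delete_backup). Since O(submit_record) holds, K gives O(delete_backup).
Premise 1, O(¬renew_deed ⊃ ¬delete_backup), contraposes to O(delete_backup ⊃ renew_deed); with O(delete_backup) we get O(renew_deed).
The contrapositive of premise 2 (O(¬record_transcript ⊃ ¬renew_deed)) is O(renew_deed ⊃ record_transcript), and O(renew_deed) is already established, so O(record_transcript).
The contrapositive of premise 6 (O(¬submit_deed ⊃ ¬record_transcript)) is O(record_transcript ⊃ submit_deed), and O(record_transcript) is already established, so O(submit_deed).
Premise 10 is O(sign_disclosure ⊃ ¬submit_deed); contrapositively O(submit_deed ⊃ ¬sign_disclosure). Since O(submit_deed) holds, K gives O(¬sign_disclosure).
Premise 5 is O(¬void_entry ⊃ sign_disclosure); contrapositively O(¬sign_disclosure ⊃ void_entry). Since O(¬sign_disclosure) holds, K gives O(void_entry).
Premises 4, 7, 8, 9 do not contribute to this derivation.
Hence void_entry is obligatory.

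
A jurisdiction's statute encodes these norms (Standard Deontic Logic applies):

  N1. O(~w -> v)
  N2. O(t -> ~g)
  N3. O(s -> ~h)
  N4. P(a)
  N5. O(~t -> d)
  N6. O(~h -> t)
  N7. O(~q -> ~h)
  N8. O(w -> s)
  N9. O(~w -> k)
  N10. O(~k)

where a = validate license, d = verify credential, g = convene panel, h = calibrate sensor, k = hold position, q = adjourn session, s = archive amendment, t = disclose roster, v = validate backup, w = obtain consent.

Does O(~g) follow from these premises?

From premise 10 we have O(~k).
Premise 9, O(~w -> k), contraposes to O(~k -> w); with O(~k) we get O(w).
Premise 8 is O(w -> s); since O(w), deontic closure gives O(s).
Premise 3 is O(s -> ~h); since O(s), deontic closure gives O(~h).
From O(~h) and premise 6, O(~h -> t), we obtain O(t).
Applying K to premise 2 (O(t -> ~g)) and O(t) yields O(~g).
Premises 1, 4, 5, 7 do not contribute to this derivation.
So O(~g) follows.

Yes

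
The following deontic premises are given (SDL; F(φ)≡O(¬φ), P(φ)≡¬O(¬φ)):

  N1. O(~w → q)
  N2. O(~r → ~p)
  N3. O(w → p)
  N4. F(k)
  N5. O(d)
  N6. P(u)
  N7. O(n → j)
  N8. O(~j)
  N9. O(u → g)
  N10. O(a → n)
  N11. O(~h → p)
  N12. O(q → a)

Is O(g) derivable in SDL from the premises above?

No

Premise 9 is O(u → g), but O(u) is not derivable from the premises (the permission P(u) asserts only ~O(~u), not O(u)), so it does not yield O(g).
No other premise forces O(g). An ideal world satisfying every premise can still have g false, so O(g) is not derivable.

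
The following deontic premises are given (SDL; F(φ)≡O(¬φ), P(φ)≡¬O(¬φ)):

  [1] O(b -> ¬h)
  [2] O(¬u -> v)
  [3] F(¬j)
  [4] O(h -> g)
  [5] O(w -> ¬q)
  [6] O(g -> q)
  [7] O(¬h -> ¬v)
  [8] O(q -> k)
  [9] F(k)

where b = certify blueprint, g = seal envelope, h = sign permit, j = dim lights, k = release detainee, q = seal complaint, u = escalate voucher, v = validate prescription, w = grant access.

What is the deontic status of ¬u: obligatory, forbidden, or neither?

Forbidden

F(k) at premise 9 means O(¬k).
Premise 8 is O(q -> k); contrapositively O(¬k -> ¬q). Since O(¬k) holds, K gives O(¬q).
Premise 6 is O(g -> q); contrapositively O(¬q -> ¬g). Since O(¬q) holds, K gives O(¬g).
The contrapositive of premise 4 (O(h -> g)) is O(¬g -> ¬h), and O(¬g) is already established, so O(¬h).
With premise 7, O(¬h -> ¬v), the K-axiom yields O(¬v).
Premise 2, O(¬u -> v), contraposes to O(¬v -> u); with O(¬v) we get O(u).
Premises 1, 3, 5 do not contribute to this derivation.
Thus O(u), which is F(¬u): ¬u is forbidden.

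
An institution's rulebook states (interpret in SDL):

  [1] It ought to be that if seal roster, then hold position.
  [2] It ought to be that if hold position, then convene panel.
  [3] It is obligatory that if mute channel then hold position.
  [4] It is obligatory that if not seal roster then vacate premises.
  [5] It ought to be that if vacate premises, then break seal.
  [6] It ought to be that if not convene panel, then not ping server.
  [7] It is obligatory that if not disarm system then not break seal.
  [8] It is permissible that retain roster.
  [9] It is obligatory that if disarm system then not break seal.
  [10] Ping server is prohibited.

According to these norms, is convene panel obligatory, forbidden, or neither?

Obligatory

By case analysis on ¬disarm_system: premise 7 gives O(¬disarm_system → ¬break_seal) and premise 9 gives O(disarm_system → ¬break_seal), so O(¬break_seal) either way.
Premise 5 is O(vacate_premises → break_seal); contrapositively O(¬break_seal → ¬vacate_premises). Since O(¬break_seal) holds, K gives O(¬vacate_premises).
Premise 4 is O(¬seal_roster → vacate_premises); contrapositively O(¬vacate_premises → seal_roster). Since O(¬vacate_premises) holds, K gives O(seal_roster).
From O(seal_roster) and premise 1, O(seal_roster → hold_position), we obtain O(hold_position).
Applying K to premise 2 (O(hold_position → convene_panel)) and O(hold_position) yields O(convene_panel).
Premises 3, 6, 8, 10 do not contribute to this derivation.
Hence convene_panel is obligatory.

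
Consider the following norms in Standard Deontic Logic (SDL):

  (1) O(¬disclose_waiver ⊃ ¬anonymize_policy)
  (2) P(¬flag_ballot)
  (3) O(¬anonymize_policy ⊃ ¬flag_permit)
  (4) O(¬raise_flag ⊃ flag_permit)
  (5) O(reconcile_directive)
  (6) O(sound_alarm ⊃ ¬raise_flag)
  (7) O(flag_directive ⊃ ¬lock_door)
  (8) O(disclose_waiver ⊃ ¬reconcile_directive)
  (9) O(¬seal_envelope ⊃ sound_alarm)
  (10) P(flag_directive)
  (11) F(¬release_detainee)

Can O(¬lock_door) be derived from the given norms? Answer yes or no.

Premise 7 is O(flag_directive ⊃ ¬lock_door), but O(flag_directive) is not derivable from the premises (the permission P(flag_directive) asserts only ¬O(¬flag_directive), not O(flag_directive)), so it does not yield O(¬lock_door).
No other premise forces O(¬lock_door). An ideal world satisfying every premise can still have ¬lock_door false, so O(¬lock_door) is not derivable.

No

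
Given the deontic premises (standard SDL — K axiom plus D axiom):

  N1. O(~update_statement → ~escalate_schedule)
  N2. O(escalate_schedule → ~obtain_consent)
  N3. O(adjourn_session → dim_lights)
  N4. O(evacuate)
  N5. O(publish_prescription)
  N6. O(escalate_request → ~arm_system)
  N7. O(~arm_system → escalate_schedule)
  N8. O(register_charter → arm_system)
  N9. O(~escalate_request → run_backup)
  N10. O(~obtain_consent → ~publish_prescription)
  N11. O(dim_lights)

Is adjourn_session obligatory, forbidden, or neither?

Neither

Premise 3 is O(adjourn_session → dim_lights); even if O(dim_lights) held, inferring O(adjourn_session) would be affirming the consequent — invalid.
No premise or chain of K-axiom applications forces O(adjourn_session), and none forces O(~adjourn_session). So adjourn_session is neither obligatory nor forbidden under these norms.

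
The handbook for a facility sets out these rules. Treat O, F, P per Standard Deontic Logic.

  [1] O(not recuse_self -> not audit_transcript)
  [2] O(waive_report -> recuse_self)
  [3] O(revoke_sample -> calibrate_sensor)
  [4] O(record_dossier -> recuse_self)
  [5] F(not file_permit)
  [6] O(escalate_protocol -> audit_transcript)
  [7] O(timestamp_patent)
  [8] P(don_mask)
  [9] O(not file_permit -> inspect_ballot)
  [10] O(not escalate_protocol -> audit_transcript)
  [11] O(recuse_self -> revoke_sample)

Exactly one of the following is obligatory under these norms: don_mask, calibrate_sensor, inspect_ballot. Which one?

calibrate_sensor

Premises 6 and 10 are O(escalate_protocol -> audit_transcript) and O(not escalate_protocol -> audit_transcript); every ideal world satisfies escalate_protocol or not escalate_protocol, so in either case audit_transcript holds — hence O(audit_transcript).
Premise 1 is O(not recuse_self -> not audit_transcript); contrapositively O(audit_transcript -> recuse_self). Since O(audit_transcript) holds, K gives O(recuse_self).
From O(recuse_self) and premise 11, O(recuse_self -> revoke_sample), we obtain O(revoke_sample).
Premise 3 is O(revoke_sample -> calibrate_sensor); since O(revoke_sample), deontic closure gives O(calibrate_sensor).
So O(calibrate_sensor) holds — calibrate_sensor is obligatory. None of the other listed options is made obligatory by any chain of premises.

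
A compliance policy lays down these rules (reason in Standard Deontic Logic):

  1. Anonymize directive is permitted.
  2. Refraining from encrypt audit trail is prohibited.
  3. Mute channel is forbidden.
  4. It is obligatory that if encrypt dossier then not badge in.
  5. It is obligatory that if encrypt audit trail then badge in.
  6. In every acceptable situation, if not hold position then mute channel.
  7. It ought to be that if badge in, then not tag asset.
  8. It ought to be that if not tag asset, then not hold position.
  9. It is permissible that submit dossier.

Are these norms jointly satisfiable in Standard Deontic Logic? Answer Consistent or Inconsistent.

Inconsistent

F(mute_channel) at premise 3 means O(¬mute_channel).
Premise 6, O(¬hold_position → mute_channel), contraposes to O(¬mute_channel → hold_position); with O(¬mute_channel) we get O(hold_position).
The contrapositive of premise 8 (O(¬tag_asset → ¬hold_position)) is O(hold_position → tag_asset), and O(hold_position) is already established, so O(tag_asset).
Premise 7 is O(badge_in → ¬tag_asset); contrapositively O(tag_asset → ¬badge_in). Since O(tag_asset) holds, K gives O(¬badge_in).
The contrapositive of premise 5 (O(encrypt_audit_trail → badge_in)) is O(¬badge_in → ¬encrypt_audit_trail), and O(¬badge_in) is already established, so O(¬encrypt_audit_trail).
Yet premise 2 is F(¬encrypt_audit_trail), i.e. O(encrypt_audit_trail).
We now have both O(¬encrypt_audit_trail) and O(encrypt_audit_trail) — encrypt_audit_trail is simultaneously obligatory and forbidden, violating the D-axiom.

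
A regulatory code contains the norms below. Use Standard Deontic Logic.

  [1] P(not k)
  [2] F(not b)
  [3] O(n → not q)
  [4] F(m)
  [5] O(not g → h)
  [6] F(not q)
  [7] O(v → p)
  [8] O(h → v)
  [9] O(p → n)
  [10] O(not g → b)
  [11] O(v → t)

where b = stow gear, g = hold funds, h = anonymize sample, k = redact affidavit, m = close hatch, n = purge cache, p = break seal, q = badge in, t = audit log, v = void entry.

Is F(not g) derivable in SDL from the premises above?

Yes

F(not q) at premise 6 means O(q).
Premise 3 is O(n → not q); contrapositively O(q → not n). Since O(q) holds, K gives O(not n).
The contrapositive of premise 9 (O(p → n)) is O(not n → not p), and O(not n) is already established, so O(not p).
Premise 7 is O(v → p); contrapositively O(not p → not v). Since O(not p) holds, K gives O(not v).
Premise 8 is O(h → v); contrapositively O(not v → not h). Since O(not v) holds, K gives O(not h).
Premise 5 is O(not g → h); contrapositively O(not h → g). Since O(not h) holds, K gives O(g).
Premises 1, 2, 4, 10, 11 do not contribute to this derivation.
So O(g) holds, i.e. F(not g). The claim follows.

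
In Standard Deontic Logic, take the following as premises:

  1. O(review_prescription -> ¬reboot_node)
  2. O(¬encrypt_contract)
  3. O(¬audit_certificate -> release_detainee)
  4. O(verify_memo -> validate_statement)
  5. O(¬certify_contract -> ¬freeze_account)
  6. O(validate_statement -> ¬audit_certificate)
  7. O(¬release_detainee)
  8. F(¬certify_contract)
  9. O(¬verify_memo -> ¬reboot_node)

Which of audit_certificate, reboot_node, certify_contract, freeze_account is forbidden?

reboot_node

Premise 7 states O(¬release_detainee) outright.
The contrapositive of premise 3 (O(¬audit_certificate -> release_detainee)) is O(¬release_detainee -> audit_certificate), and O(¬release_detainee) is already established, so O(audit_certificate).
Premise 6 is O(validate_statement -> ¬audit_certificate); contrapositively O(audit_certificate -> ¬validate_statement). Since O(audit_certificate) holds, K gives O(¬validate_statement).
The contrapositive of premise 4 (O(verify_memo -> validate_statement)) is O(¬validate_statement -> ¬verify_memo), and O(¬validate_statement) is already established, so O(¬verify_memo).
From O(¬verify_memo) and premise 9, O(¬verify_memo -> ¬reboot_node), we obtain O(¬reboot_node).
So O(¬reboot_node) holds, i.e. reboot_node is forbidden. None of the other listed options is forbidden under the premises.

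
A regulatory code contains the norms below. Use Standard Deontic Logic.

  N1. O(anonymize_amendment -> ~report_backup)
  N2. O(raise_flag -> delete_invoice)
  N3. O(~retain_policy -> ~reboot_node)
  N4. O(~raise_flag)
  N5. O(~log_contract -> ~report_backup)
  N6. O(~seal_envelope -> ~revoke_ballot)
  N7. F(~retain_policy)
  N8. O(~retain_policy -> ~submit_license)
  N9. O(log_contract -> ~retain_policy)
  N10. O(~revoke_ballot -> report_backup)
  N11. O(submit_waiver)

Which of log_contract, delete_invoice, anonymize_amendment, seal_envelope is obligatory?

F(~retain_policy) at premise 7 means O(retain_policy).
The contrapositive of premise 9 (O(log_contract -> ~retain_policy)) is O(retain_policy -> ~log_contract), and O(retain_policy) is already established, so O(~log_contract).
Premise 5 is O(~log_contract -> ~report_backup); since O(~log_contract), deontic closure gives O(~report_backup).
Premise 10 is O(~revoke_ballot -> report_backup); contrapositively O(~report_backup -> revoke_ballot). Since O(~report_backup) holds, K gives O(revoke_ballot).
The contrapositive of premise 6 (O(~seal_envelope -> ~revoke_ballot)) is O(revoke_ballot -> seal_envelope), and O(revoke_ballot) is already established, so O(seal_envelope).
So O(seal_envelope) holds — seal_envelope is obligatory. None of the other listed options is made obligatory by any chain of premises.

seal_envelope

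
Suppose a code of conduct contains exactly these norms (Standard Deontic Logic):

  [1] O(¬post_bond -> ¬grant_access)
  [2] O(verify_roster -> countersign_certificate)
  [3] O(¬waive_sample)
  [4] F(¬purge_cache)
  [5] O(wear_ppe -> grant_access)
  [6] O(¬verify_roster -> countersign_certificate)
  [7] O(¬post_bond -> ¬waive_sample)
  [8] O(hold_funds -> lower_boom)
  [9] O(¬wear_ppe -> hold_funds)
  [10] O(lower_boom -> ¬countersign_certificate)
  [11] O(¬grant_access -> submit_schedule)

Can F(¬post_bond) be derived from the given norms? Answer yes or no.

Yes

Premises 2 and 6 are O(verify_roster -> countersign_certificate) and O(¬verify_roster -> countersign_certificate); every ideal world satisfies verify_roster or ¬verify_roster, so in either case countersign_certificate holds — hence O(countersign_certificate).
The contrapositive of premise 10 (O(lower_boom -> ¬countersign_certificate)) is O(countersign_certificate -> ¬lower_boom), and O(countersign_certificate) is already established, so O(¬lower_boom).
The contrapositive of premise 8 (O(hold_funds -> lower_boom)) is O(¬lower_boom -> ¬hold_funds), and O(¬lower_boom) is already established, so O(¬hold_funds).
Premise 9 is O(¬wear_ppe -> hold_funds); contrapositively O(¬hold_funds -> wear_ppe). Since O(¬hold_funds) holds, K gives O(wear_ppe).
Premise 5 is O(wear_ppe -> grant_access); since O(wear_ppe), deontic closure gives O(grant_access).
Premise 1 is O(¬post_bond -> ¬grant_access); contrapositively O(grant_access -> post_bond). Since O(grant_access) holds, K gives O(post_bond).
Premises 3, 4, 7, 11 do not contribute to this derivation.
So O(post_bond) holds, i.e. F(¬post_bond). The claim follows.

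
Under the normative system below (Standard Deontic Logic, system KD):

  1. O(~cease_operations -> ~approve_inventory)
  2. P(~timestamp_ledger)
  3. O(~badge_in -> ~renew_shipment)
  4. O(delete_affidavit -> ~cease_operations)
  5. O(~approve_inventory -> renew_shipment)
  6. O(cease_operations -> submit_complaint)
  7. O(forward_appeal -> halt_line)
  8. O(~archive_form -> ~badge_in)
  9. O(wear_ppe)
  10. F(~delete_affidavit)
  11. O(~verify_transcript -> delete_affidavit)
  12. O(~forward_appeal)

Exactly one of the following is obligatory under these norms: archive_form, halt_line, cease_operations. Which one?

archive_form

F(~delete_affidavit) at premise 10 means O(delete_affidavit).
Premise 4 is O(delete_affidavit -> ~cease_operations); since O(delete_affidavit), deontic closure gives O(~cease_operations).
Applying K to premise 1 (O(~cease_operations -> ~approve_inventory)) and O(~cease_operations) yields O(~approve_inventory).
With premise 5, O(~approve_inventory -> renew_shipment), the K-axiom yields O(renew_shipment).
Premise 3 is O(~badge_in -> ~renew_shipment); contrapositively O(renew_shipment -> badge_in). Since O(renew_shipment) holds, K gives O(badge_in).
Premise 8, O(~archive_form -> ~badge_in), contraposes to O(badge_in -> archive_form); with O(badge_in) we get O(archive_form).
So O(archive_form) holds — archive_form is obligatory. None of the other listed options is made obligatory by any chain of premises.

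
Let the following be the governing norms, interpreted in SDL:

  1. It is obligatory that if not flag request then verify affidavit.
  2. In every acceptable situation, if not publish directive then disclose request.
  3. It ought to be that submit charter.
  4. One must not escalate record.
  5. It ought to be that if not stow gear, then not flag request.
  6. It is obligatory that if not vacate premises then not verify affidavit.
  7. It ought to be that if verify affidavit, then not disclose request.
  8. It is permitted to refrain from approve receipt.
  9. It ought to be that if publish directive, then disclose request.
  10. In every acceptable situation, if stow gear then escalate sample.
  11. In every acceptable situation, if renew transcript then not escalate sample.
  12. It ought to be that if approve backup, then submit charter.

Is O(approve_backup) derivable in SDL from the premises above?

No

Premise 12 is O(approve_backup → submit_charter); even if O(submit_charter) held, inferring O(approve_backup) would be affirming the consequent — invalid.
No other premise forces O(approve_backup). An ideal world satisfying every premise can still have approve_backup false, so O(approve_backup) is not derivable.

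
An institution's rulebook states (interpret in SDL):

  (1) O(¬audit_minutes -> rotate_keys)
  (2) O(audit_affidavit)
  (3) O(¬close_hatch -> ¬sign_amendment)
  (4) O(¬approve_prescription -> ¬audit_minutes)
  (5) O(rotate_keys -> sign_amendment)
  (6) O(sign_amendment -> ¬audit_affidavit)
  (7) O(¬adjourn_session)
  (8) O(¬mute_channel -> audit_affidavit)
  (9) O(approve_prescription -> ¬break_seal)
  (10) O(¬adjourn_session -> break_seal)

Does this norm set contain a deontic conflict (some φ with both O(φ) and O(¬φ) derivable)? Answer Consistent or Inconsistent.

Premise 2 states O(audit_affidavit) outright.
Premise 6, O(sign_amendment -> ¬audit_affidavit), contraposes to O(audit_affidavit -> ¬sign_amendment); with O(audit_affidavit) we get O(¬sign_amendment).
Premise 5, O(rotate_keys -> sign_amendment), contraposes to O(¬sign_amendment -> ¬rotate_keys); with O(¬sign_amendment) we get O(¬rotate_keys).
Premise 1, O(¬audit_minutes -> rotate_keys), contraposes to O(¬rotate_keys -> audit_minutes); with O(¬rotate_keys) we get O(audit_minutes).
Premise 4, O(¬approve_prescription -> ¬audit_minutes), contraposes to O(audit_minutes -> approve_prescription); with O(audit_minutes) we get O(approve_prescription).
Applying K to premise 9 (O(approve_prescription -> ¬break_seal)) and O(approve_prescription) yields O(¬break_seal).
Premise 10 is O(¬adjourn_session -> break_seal); contrapositively O(¬break_seal -> adjourn_session). Since O(¬break_seal) holds, K gives O(adjourn_session).
Yet premise 7 states O(¬adjourn_session).
We now have both O(adjourn_session) and O(¬adjourn_session) — adjourn_session is simultaneously obligatory and forbidden, violating the D-axiom.

Inconsistent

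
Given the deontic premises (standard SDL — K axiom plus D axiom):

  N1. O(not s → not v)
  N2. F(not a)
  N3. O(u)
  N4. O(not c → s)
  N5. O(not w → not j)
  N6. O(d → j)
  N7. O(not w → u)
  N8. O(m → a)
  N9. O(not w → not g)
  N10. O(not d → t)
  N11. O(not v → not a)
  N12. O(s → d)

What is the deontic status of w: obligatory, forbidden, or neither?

Obligatory

Premise 2, F(not a), is equivalent to O(a).
Premise 11, O(not v → not a), contraposes to O(a → v); with O(a) we get O(v).
The contrapositive of premise 1 (O(not s → not v)) is O(v → s), and O(v) is already established, so O(s).
Applying K to premise 12 (O(s → d)) and O(s) yields O(d).
Applying K to premise 6 (O(d → j)) and O(d) yields O(j).
The contrapositive of premise 5 (O(not w → not j)) is O(j → w), and O(j) is already established, so O(w).
Premises 3, 4, 7, 8, 9, 10 do not contribute to this derivation.
Hence w is obligatory.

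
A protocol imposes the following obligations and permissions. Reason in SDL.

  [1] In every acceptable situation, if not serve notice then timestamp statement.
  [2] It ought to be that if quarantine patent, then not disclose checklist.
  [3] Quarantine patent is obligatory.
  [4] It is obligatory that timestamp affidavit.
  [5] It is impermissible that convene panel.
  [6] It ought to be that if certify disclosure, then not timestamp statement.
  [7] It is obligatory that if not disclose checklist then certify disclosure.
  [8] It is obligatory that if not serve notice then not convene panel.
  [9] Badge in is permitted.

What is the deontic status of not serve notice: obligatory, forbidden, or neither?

Premise 3 states O(quarantine_patent) outright.
Applying K to premise 2 (O(quarantine_patent → ¬disclose_checklist)) and O(quarantine_patent) yields O(¬disclose_checklist).
Applying K to premise 7 (O(¬disclose_checklist → certify_disclosure)) and O(¬disclose_checklist) yields O(certify_disclosure).
Premise 6 is O(certify_disclosure → ¬timestamp_statement); since O(certify_disclosure), deontic closure gives O(¬timestamp_statement).
Premise 1, O(¬serve_notice → timestamp_statement), contraposes to O(¬timestamp_statement → serve_notice); with O(¬timestamp_statement) we get O(serve_notice).
Premises 4, 5, 8, 9 do not contribute to this derivation.
Thus O(serve_notice), which is F(¬serve_notice): ¬serve_notice is forbidden.

Forbidden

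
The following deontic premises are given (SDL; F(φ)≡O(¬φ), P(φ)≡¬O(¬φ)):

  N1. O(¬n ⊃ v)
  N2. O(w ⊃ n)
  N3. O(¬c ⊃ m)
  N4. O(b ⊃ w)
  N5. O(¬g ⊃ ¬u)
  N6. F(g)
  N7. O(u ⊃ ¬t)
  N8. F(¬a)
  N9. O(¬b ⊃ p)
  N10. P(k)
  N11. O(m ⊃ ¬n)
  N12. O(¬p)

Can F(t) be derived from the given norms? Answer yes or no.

No

Premise 7 is O(u ⊃ ¬t), but O(u) is not derivable from the premises, so it does not yield O(¬t).
No other premise forces O(¬t). An ideal world satisfying every premise can still have t true, so F(t) is not derivable.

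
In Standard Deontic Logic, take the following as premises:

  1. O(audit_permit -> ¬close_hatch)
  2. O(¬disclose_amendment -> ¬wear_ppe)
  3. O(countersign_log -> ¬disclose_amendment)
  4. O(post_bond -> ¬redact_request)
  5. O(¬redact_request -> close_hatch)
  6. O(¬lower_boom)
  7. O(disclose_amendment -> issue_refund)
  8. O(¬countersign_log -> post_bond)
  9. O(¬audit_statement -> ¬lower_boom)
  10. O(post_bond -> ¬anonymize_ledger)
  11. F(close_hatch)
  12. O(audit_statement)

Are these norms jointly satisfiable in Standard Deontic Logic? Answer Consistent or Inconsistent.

Consistent

Premise 9 is O(¬audit_statement -> ¬lower_boom); even if O(¬lower_boom) held, inferring O(¬audit_statement) would be affirming the consequent — invalid.
So O(¬audit_statement) is not derivable, and the apparent clash with O(audit_statement) does not arise.
A world satisfying every obligation exists (e.g. anonymize_ledger=false, audit_permit=false, audit_statement=true, close_hatch=false, countersign_log=true, disclose_amendment=false, issue_refund=false, lower_boom=false, post_bond=false, redact_request=true, wear_ppe=false); no atom is both obligatory and forbidden, so the set is consistent.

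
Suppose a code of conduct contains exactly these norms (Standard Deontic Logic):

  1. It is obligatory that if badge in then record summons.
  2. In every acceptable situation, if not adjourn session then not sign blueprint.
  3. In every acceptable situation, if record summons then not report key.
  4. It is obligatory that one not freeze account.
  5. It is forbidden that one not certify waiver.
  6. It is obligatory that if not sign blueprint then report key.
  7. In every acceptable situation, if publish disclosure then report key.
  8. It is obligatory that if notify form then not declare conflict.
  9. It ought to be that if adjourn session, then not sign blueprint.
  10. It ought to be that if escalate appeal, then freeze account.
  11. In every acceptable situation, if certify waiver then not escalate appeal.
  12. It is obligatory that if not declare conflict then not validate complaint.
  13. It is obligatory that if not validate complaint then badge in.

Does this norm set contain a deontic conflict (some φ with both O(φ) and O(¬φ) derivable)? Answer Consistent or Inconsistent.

Consistent

Premise 10 is O(escalate_appeal → freeze_account), but O(escalate_appeal) is not derivable from the premises, so it does not yield O(freeze_account).
So O(freeze_account) is not derivable, and the apparent clash with O(¬freeze_account) does not arise.
A world satisfying every obligation exists (e.g. adjourn_session=false, badge_in=false, certify_waiver=true, declare_conflict=true, escalate_appeal=false, freeze_account=false, notify_form=false, publish_disclosure=false, record_summons=false, report_key=true, sign_blueprint=false, validate_complaint=true); no atom is both obligatory and forbidden, so the set is consistent.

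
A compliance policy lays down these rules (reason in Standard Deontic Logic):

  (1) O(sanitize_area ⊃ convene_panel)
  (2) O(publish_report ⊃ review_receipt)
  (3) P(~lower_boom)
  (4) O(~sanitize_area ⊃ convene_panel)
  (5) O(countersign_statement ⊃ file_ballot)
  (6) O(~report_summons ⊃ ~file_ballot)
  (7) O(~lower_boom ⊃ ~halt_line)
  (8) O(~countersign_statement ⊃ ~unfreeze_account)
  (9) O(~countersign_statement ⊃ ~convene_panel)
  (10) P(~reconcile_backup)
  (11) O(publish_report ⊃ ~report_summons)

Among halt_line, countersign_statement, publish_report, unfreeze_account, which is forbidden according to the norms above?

Premises 4 and 1 are O(~sanitize_area ⊃ convene_panel) and O(sanitize_area ⊃ convene_panel); every ideal world satisfies ~sanitize_area or sanitize_area, so in either case convene_panel holds — hence O(convene_panel).
The contrapositive of premise 9 (O(~countersign_statement ⊃ ~convene_panel)) is O(convene_panel ⊃ countersign_statement), and O(convene_panel) is already established, so O(countersign_statement).
Premise 5 is O(countersign_statement ⊃ file_ballot); since O(countersign_statement), deontic closure gives O(file_ballot).
The contrapositive of premise 6 (O(~report_summons ⊃ ~file_ballot)) is O(file_ballot ⊃ report_summons), and O(file_ballot) is already established, so O(report_summons).
The contrapositive of premise 11 (O(publish_report ⊃ ~report_summons)) is O(report_summons ⊃ ~publish_report), and O(report_summons) is already established, so O(~publish_report).
So O(~publish_report) holds, i.e. publish_report is forbidden. None of the other listed options is forbidden under the premises.

publish_report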